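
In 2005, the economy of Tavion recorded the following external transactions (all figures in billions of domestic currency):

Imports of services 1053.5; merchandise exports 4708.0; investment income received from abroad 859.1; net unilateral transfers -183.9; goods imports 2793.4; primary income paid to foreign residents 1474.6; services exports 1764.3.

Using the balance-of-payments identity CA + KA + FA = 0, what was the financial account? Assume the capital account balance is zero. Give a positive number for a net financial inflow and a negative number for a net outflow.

-1826.0

Goods balance = 4708.0 - 2793.4 = 1914.6
Services balance = 1764.3 - 1053.5 = 710.8
Trade balance (goods + services) = 1914.6 + 710.8 = 2625.4
Net primary income = 859.1 - 1474.6 = -615.5
Net secondary income = -183.9
Current account = 2625.4 + (-615.5) + (-183.9) = 1826.0
Financial account = -(1826.0) = -1826.0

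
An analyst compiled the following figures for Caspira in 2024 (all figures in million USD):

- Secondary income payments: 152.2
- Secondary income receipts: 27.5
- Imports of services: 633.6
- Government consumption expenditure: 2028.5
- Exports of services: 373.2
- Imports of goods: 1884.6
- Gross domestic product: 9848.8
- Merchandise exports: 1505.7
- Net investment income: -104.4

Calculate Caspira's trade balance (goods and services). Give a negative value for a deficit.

-639.3

Goods balance = 1505.7 - 1884.6 = -378.9
Services balance = 373.2 - 633.6 = -260.4
Trade balance (goods + services) = -378.9 + (-260.4) = -639.3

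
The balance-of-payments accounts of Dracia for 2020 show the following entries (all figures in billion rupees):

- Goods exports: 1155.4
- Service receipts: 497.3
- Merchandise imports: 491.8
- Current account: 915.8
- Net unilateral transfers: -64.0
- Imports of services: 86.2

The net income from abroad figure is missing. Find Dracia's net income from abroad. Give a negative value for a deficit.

Current account = goods balance + services balance + net primary income + net secondary income
Sum of the known components = 1010.7
Net income from abroad = CA - (known components) = 915.8 - 1010.7 = -94.9

-94.9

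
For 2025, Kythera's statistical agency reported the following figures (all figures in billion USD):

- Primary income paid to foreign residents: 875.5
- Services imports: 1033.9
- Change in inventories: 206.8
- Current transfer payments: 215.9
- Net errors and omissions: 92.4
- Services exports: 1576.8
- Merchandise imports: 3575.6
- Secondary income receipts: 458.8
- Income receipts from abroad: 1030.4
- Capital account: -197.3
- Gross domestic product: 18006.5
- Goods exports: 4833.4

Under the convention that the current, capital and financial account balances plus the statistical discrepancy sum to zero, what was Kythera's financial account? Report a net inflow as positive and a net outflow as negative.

Goods balance = 4833.4 - 3575.6 = 1257.8
Services balance = 1576.8 - 1033.9 = 542.9
Trade balance (goods + services) = 1257.8 + 542.9 = 1800.7
Net primary income = 1030.4 - 875.5 = 154.9
Net secondary income = 458.8 - 215.9 = 242.9
Current account = 1800.7 + 154.9 + 242.9 = 2198.5
Financial account = -(2198.5 + (-197.3) + 92.4) = -2093.6

-2093.6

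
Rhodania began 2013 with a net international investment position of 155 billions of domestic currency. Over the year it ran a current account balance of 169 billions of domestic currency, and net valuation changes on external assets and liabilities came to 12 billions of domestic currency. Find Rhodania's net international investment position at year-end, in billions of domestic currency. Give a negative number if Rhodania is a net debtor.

Change in NIIP = current account + net valuation change = 169 + 12 = 181
End-of-year NIIP = 155 + 181 = 336

336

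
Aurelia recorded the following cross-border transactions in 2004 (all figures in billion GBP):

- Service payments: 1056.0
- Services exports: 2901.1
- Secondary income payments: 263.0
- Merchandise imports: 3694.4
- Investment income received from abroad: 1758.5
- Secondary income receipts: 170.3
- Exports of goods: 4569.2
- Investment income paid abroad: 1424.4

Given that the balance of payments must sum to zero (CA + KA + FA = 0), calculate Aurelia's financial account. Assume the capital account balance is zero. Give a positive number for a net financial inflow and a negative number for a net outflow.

Goods balance = 4569.2 - 3694.4 = 874.8
Services balance = 2901.1 - 1056.0 = 1845.1
Trade balance (goods + services) = 874.8 + 1845.1 = 2719.9
Net primary income = 1758.5 - 1424.4 = 334.1
Net secondary income = 170.3 - 263.0 = -92.7
Current account = 2719.9 + 334.1 + (-92.7) = 2961.3
Financial account = -(2961.3) = -2961.3

-2961.3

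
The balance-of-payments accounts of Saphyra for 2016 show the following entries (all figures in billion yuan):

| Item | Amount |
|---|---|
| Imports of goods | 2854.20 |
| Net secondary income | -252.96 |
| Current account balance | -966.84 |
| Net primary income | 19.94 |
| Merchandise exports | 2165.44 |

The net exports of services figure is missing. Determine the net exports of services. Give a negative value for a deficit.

Current account = goods balance + services balance + net primary income + net secondary income
Sum of the known components = -921.78
Net exports of services = CA - (known components) = -966.84 - (-921.78) = -45.06

-45.06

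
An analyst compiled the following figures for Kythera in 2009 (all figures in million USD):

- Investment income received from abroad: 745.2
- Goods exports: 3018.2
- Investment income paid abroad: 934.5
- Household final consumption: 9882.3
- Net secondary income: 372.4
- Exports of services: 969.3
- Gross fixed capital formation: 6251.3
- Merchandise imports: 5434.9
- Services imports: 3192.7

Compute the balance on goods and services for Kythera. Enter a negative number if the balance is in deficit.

-4640.1

Goods balance = 3018.2 - 5434.9 = -2416.7
Services balance = 969.3 - 3192.7 = -2223.4
Trade balance (goods + services) = -2416.7 + (-2223.4) = -4640.1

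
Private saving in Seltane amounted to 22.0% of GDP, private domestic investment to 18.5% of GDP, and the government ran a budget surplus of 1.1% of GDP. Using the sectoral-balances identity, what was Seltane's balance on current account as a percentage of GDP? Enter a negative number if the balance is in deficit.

By the sectoral-balances identity, CA = (S_private - I) + (T - G).
Private balance = 22.0 - 18.5 = 3.5
Government balance (T - G) = 1.1
CA = 3.5 + 1.1 = 4.6

4.6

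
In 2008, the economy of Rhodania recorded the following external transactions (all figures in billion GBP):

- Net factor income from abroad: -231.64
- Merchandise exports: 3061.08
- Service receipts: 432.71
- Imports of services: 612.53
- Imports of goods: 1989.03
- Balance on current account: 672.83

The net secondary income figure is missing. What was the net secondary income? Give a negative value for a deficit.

12.24

Current account = goods balance + services balance + net primary income + net secondary income
Sum of the known components = 660.59
Net secondary income = CA - (known components) = 672.83 - 660.59 = 12.24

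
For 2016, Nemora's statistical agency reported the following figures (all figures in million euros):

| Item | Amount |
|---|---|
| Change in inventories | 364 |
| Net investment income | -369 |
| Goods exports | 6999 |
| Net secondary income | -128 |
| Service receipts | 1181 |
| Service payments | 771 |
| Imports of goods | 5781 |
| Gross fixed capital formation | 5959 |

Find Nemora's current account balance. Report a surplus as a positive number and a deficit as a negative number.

Goods balance = 6999 - 5781 = 1218
Services balance = 1181 - 771 = 410
Trade balance (goods + services) = 1218 + 410 = 1628
Net primary income = -369
Net secondary income = -128
Current account = 1628 + (-369) + (-128) = 1131

1131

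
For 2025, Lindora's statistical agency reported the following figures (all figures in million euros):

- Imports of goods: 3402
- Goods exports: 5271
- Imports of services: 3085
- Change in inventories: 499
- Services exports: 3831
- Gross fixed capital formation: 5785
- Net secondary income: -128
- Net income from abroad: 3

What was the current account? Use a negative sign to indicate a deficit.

Goods balance = 5271 - 3402 = 1869
Services balance = 3831 - 3085 = 746
Trade balance (goods + services) = 1869 + 746 = 2615
Net primary income = 3
Net secondary income = -128
Current account = 2615 + 3 + (-128) = 2490

2490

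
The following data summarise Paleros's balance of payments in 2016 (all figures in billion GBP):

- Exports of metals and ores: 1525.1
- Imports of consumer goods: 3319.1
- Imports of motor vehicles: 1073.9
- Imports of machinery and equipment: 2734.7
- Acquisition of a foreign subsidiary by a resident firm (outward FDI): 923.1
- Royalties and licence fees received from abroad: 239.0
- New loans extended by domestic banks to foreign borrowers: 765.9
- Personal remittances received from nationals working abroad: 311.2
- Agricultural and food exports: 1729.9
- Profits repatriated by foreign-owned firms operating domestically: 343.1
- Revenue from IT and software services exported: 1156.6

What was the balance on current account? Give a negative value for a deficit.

Goods: 1729.9 - 1073.9 - 3319.1 - 2734.7 + 1525.1 = -3872.7
Services: 239.0 + 1156.6 = 1395.6
Primary income: -343.1
Secondary income: 311.2
Current account = (-3872.7) + 1395.6 + (-343.1) + 311.2 = -2509.0
(Excluded from the current account — financial account: acquisition of a foreign subsidiary by a resident firm (outward FDI) 923.1, new loans extended by domestic banks to foreign borrowers 765.9.)

-2509.0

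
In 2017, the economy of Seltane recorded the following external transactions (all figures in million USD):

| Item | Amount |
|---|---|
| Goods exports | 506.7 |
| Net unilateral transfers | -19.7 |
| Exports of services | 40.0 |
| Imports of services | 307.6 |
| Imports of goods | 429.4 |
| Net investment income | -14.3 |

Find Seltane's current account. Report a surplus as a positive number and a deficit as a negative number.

-224.3

Goods balance = 506.7 - 429.4 = 77.3
Services balance = 40.0 - 307.6 = -267.6
Trade balance (goods + services) = 77.3 + (-267.6) = -190.3
Net primary income = -14.3
Net secondary income = -19.7
Current account = -190.3 + (-14.3) + (-19.7) = -224.3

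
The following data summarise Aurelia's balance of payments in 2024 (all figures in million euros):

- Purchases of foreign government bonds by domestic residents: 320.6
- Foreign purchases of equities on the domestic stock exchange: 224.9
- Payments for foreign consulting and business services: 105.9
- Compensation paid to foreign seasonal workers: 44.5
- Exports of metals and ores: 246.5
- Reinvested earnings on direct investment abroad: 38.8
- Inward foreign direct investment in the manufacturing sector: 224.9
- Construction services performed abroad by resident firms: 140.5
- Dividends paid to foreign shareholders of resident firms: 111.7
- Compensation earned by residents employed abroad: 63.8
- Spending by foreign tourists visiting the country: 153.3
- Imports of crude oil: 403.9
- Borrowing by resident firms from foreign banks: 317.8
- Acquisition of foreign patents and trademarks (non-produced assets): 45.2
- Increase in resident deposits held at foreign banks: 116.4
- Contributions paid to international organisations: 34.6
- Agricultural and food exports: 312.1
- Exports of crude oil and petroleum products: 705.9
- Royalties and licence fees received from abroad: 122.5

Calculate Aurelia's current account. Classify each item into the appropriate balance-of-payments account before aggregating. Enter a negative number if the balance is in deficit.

1082.8

Goods: 705.9 - 403.9 + 246.5 + 312.1 = 860.6
Services: 122.5 + 140.5 - 105.9 + 153.3 = 310.4
Primary income: -111.7 + 63.8 - 44.5 + 38.8 = -53.6
Secondary income: -34.6
Current account = 860.6 + 310.4 + (-53.6) + (-34.6) = 1082.8
(Excluded from the current account — financial account: purchases of foreign government bonds by domestic residents 320.6, foreign purchases of equities on the domestic stock exchange 224.9, inward foreign direct investment in the manufacturing sector 224.9, borrowing by resident firms from foreign banks 317.8, increase in resident deposits held at foreign banks 116.4; capital account: acquisition of foreign patents and trademarks (non-produced assets) 45.2.)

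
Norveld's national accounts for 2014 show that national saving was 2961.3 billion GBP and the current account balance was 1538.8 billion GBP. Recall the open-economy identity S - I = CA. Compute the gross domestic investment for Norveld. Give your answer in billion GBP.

1422.5

I = S - CA = 2961.3 - 1538.8 = 1422.5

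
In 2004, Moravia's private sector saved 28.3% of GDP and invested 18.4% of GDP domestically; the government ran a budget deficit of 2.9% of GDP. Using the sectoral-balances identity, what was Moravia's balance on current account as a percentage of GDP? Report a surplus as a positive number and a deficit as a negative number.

7.0

By the sectoral-balances identity, CA = (S_private - I) + (T - G).
Private balance = 28.3 - 18.4 = 9.9
Government balance (T - G) = -2.9
CA = 9.9 + (-2.9) = 7.0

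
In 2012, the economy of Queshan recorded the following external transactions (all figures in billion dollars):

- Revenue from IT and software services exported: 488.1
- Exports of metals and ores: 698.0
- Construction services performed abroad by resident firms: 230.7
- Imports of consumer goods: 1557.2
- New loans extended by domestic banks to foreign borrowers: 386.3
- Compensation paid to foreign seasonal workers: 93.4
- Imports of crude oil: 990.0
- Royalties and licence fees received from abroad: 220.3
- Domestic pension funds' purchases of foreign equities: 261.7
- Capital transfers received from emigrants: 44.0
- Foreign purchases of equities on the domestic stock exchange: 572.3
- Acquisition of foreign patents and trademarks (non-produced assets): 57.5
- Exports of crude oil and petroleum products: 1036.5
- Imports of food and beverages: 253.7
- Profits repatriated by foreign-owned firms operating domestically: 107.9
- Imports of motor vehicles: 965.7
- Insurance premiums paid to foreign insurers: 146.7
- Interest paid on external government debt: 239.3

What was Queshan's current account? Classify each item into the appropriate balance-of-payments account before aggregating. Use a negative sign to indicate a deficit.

Goods: -253.7 - 1557.2 + 1036.5 + 698.0 - 965.7 - 990.0 = -2032.1
Services: 230.7 + 488.1 + 220.3 - 146.7 = 792.4
Primary income: -93.4 - 107.9 - 239.3 = -440.6
Current account = (-2032.1) + 792.4 + (-440.6) = -1680.3
(Excluded from the current account — financial account: new loans extended by domestic banks to foreign borrowers 386.3, domestic pension funds' purchases of foreign equities 261.7, foreign purchases of equities on the domestic stock exchange 572.3; capital account: capital transfers received from emigrants 44.0, acquisition of foreign patents and trademarks (non-produced assets) 57.5.)

-1680.3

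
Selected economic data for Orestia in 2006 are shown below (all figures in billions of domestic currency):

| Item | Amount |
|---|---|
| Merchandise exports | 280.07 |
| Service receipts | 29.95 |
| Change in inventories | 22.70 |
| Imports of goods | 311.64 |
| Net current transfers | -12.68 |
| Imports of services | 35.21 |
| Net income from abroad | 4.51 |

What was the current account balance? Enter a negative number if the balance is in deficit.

Goods balance = 280.07 - 311.64 = -31.57
Services balance = 29.95 - 35.21 = -5.26
Trade balance (goods + services) = -31.57 + (-5.26) = -36.83
Net primary income = 4.51
Net secondary income = -12.68
Current account = -36.83 + 4.51 + (-12.68) = -45.00

-45.00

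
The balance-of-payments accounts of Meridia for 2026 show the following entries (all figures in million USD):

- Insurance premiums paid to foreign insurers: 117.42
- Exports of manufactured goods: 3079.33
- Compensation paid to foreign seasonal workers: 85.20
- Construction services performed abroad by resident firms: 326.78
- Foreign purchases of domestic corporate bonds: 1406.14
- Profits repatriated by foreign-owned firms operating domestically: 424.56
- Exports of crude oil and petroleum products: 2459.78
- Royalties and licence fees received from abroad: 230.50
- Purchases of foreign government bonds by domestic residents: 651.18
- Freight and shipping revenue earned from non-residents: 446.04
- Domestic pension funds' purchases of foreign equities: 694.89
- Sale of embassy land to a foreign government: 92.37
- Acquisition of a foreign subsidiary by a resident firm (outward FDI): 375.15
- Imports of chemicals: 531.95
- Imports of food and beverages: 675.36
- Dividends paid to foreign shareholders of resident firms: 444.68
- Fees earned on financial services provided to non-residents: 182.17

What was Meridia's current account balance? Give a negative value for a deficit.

Goods: -531.95 + 2459.78 + 3079.33 - 675.36 = 4331.80
Services: 230.50 + 446.04 + 182.17 + 326.78 - 117.42 = 1068.07
Primary income: -85.20 - 424.56 - 444.68 = -954.44
Current account = 4331.80 + 1068.07 + (-954.44) = 4445.43
(Excluded from the current account — financial account: foreign purchases of domestic corporate bonds 1406.14, purchases of foreign government bonds by domestic residents 651.18, domestic pension funds' purchases of foreign equities 694.89, acquisition of a foreign subsidiary by a resident firm (outward FDI) 375.15; capital account: sale of embassy land to a foreign government 92.37.)

4445.43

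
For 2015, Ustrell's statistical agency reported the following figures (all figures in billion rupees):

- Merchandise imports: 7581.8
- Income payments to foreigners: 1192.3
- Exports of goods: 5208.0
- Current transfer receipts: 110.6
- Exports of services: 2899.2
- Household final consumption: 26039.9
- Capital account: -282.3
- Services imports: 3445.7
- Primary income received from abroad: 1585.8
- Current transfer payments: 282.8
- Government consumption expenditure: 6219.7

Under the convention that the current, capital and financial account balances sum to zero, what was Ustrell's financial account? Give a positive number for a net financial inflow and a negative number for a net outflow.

Goods balance = 5208.0 - 7581.8 = -2373.8
Services balance = 2899.2 - 3445.7 = -546.5
Trade balance (goods + services) = -2373.8 + (-546.5) = -2920.3
Net primary income = 1585.8 - 1192.3 = 393.5
Net secondary income = 110.6 - 282.8 = -172.2
Current account = -2920.3 + 393.5 + (-172.2) = -2699.0
Financial account = -(-2699.0 + (-282.3)) = 2981.3

2981.3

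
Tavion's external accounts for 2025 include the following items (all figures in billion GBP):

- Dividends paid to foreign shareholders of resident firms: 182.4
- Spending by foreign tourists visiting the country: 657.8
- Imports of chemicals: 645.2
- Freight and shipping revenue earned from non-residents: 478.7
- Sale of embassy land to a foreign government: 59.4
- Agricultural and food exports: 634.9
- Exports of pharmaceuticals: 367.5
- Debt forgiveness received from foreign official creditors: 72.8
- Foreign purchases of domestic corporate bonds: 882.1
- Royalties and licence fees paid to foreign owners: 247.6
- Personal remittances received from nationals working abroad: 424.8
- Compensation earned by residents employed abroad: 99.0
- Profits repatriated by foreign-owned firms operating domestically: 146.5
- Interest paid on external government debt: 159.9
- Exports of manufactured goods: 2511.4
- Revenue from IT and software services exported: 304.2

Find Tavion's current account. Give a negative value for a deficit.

4096.7

Goods: 634.9 + 367.5 - 645.2 + 2511.4 = 2868.6
Services: -247.6 + 478.7 + 304.2 + 657.8 = 1193.1
Primary income: -146.5 - 159.9 + 99.0 - 182.4 = -389.8
Secondary income: 424.8
Current account = 2868.6 + 1193.1 + (-389.8) + 424.8 = 4096.7
(Excluded from the current account — capital account: sale of embassy land to a foreign government 59.4, debt forgiveness received from foreign official creditors 72.8; financial account: foreign purchases of domestic corporate bonds 882.1.)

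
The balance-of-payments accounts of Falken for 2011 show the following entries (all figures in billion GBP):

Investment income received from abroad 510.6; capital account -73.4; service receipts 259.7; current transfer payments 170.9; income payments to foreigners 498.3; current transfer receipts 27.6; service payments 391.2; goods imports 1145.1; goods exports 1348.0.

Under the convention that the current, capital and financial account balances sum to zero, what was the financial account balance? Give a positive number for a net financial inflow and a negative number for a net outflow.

Goods balance = 1348.0 - 1145.1 = 202.9
Services balance = 259.7 - 391.2 = -131.5
Trade balance (goods + services) = 202.9 + (-131.5) = 71.4
Net primary income = 510.6 - 498.3 = 12.3
Net secondary income = 27.6 - 170.9 = -143.3
Current account = 71.4 + 12.3 + (-143.3) = -59.6
Financial account = -(-59.6 + (-73.4)) = 133.0

133.0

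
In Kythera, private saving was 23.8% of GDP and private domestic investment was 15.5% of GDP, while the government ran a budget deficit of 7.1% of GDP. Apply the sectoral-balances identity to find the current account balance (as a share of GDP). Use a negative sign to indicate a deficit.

By the sectoral-balances identity, CA = (S_private - I) + (T - G).
Private balance = 23.8 - 15.5 = 8.3
Government balance (T - G) = -7.1
CA = 8.3 + (-7.1) = 1.2

1.2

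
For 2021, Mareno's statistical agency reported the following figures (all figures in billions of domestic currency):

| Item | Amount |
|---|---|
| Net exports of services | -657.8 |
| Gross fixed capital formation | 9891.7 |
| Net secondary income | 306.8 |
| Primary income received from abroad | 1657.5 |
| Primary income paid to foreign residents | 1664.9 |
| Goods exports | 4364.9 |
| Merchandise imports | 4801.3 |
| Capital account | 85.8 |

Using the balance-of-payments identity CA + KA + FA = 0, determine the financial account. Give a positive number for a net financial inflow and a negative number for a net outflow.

Goods balance = 4364.9 - 4801.3 = -436.4
Services balance = -657.8
Trade balance (goods + services) = -436.4 + (-657.8) = -1094.2
Net primary income = 1657.5 - 1664.9 = -7.4
Net secondary income = 306.8
Current account = -1094.2 + (-7.4) + 306.8 = -794.8
Financial account = -(-794.8 + 85.8) = 709.0

709.0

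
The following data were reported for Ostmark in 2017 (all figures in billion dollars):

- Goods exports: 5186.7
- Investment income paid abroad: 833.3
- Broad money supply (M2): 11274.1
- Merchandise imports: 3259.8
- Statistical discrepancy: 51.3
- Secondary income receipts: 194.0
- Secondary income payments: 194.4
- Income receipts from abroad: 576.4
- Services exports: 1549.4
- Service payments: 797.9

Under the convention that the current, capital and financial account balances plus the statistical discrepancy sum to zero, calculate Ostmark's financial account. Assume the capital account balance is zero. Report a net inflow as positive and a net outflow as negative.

Goods balance = 5186.7 - 3259.8 = 1926.9
Services balance = 1549.4 - 797.9 = 751.5
Trade balance (goods + services) = 1926.9 + 751.5 = 2678.4
Net primary income = 576.4 - 833.3 = -256.9
Net secondary income = 194.0 - 194.4 = -0.4
Current account = 2678.4 + (-256.9) + (-0.4) = 2421.1
Financial account = -(2421.1 + 51.3) = -2472.4

-2472.4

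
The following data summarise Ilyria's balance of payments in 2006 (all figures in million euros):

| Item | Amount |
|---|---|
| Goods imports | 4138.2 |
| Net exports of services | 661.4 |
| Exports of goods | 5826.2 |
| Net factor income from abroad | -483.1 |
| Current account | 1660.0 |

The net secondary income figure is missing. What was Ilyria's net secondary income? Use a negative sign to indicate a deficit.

Current account = goods balance + services balance + net primary income + net secondary income
Sum of the known components = 1866.3
Net secondary income = CA - (known components) = 1660.0 - 1866.3 = -206.3

-206.3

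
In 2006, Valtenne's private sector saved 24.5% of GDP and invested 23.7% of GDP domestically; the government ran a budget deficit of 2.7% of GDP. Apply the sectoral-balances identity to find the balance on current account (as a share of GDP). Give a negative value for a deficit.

By the sectoral-balances identity, CA = (S_private - I) + (T - G).
Private balance = 24.5 - 23.7 = 0.8
Government balance (T - G) = -2.7
CA = 0.8 + (-2.7) = -1.9

-1.9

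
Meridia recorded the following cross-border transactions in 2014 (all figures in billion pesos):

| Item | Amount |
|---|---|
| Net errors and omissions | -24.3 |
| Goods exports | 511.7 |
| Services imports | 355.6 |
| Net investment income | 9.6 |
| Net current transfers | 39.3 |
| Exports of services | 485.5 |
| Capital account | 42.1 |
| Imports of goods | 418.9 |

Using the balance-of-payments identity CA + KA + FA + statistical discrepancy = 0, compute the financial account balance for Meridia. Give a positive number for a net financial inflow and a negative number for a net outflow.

Goods balance = 511.7 - 418.9 = 92.8
Services balance = 485.5 - 355.6 = 129.9
Trade balance (goods + services) = 92.8 + 129.9 = 222.7
Net primary income = 9.6
Net secondary income = 39.3
Current account = 222.7 + 9.6 + 39.3 = 271.6
Financial account = -(271.6 + 42.1 + (-24.3)) = -289.4

-289.4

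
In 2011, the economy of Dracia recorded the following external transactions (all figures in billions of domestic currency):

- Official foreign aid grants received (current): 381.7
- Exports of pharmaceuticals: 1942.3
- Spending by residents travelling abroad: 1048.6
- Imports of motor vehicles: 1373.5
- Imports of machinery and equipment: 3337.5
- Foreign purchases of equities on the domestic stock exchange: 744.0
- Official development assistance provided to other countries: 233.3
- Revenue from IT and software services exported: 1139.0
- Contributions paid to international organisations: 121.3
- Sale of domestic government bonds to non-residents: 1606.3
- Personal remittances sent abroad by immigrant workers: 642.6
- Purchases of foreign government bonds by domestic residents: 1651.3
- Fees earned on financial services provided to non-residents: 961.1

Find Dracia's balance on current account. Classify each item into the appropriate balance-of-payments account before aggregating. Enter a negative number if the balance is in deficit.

-2332.7

Goods: -1373.5 - 3337.5 + 1942.3 = -2768.7
Services: 961.1 - 1048.6 + 1139.0 = 1051.5
Secondary income: 381.7 - 642.6 - 233.3 - 121.3 = -615.5
Current account = (-2768.7) + 1051.5 + (-615.5) = -2332.7
(Excluded from the current account — financial account: foreign purchases of equities on the domestic stock exchange 744.0, sale of domestic government bonds to non-residents 1606.3, purchases of foreign government bonds by domestic residents 1651.3.)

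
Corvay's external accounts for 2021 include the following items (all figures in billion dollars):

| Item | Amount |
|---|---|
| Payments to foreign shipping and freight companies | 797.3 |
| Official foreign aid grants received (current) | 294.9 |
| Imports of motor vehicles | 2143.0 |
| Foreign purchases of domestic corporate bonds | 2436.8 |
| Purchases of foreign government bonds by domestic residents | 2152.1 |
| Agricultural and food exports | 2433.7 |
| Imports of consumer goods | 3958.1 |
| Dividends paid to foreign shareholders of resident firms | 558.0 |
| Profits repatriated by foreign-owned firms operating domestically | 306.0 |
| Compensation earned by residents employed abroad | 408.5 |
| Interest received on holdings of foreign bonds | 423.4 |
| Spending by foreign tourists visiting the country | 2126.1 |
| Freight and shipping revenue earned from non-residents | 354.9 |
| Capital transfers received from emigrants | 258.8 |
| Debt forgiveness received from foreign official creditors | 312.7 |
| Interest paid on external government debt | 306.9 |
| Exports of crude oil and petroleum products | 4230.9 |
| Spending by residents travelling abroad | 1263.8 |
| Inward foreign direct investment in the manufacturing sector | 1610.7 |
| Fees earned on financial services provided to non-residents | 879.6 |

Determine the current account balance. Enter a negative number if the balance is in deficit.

1818.9

Goods: 2433.7 - 3958.1 + 4230.9 - 2143.0 = 563.5
Services: 2126.1 + 879.6 - 1263.8 + 354.9 - 797.3 = 1299.5
Primary income: -306.0 + 408.5 - 558.0 + 423.4 - 306.9 = -339.0
Secondary income: 294.9
Current account = 563.5 + 1299.5 + (-339.0) + 294.9 = 1818.9
(Excluded from the current account — financial account: foreign purchases of domestic corporate bonds 2436.8, purchases of foreign government bonds by domestic residents 2152.1, inward foreign direct investment in the manufacturing sector 1610.7; capital account: capital transfers received from emigrants 258.8, debt forgiveness received from foreign official creditors 312.7.)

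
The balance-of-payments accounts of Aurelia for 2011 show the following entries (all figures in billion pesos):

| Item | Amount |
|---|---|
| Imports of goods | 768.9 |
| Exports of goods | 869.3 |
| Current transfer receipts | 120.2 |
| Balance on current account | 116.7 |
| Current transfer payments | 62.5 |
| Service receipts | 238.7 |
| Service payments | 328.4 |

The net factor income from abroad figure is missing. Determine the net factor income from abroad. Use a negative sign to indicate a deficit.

48.3

Current account = goods balance + services balance + net primary income + net secondary income
Sum of the known components = 68.4
Net factor income from abroad = CA - (known components) = 116.7 - 68.4 = 48.3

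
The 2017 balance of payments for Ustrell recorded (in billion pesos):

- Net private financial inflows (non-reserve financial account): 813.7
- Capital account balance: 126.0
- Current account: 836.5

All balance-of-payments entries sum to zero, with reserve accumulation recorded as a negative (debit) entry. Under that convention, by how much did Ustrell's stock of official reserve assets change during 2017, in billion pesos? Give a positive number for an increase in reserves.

1776.2

Official reserve transactions balance = -(836.5 + 126.0 + 813.7) = -1776.2
An accumulation of reserves is recorded as a debit (negative entry), so the change in the stock of reserves is the negative of that balance.
Change in official reserves = -(-1776.2) = 1776.2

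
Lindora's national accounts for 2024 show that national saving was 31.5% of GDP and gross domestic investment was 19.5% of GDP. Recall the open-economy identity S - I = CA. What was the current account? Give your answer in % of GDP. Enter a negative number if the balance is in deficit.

12.0

CA = S - I = 31.5 - 19.5 = 12.0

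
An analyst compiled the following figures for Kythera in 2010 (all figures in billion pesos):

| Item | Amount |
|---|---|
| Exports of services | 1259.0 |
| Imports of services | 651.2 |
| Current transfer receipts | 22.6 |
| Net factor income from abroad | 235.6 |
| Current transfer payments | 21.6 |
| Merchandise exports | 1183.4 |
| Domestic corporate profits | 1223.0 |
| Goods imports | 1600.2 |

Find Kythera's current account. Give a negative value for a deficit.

Goods balance = 1183.4 - 1600.2 = -416.8
Services balance = 1259.0 - 651.2 = 607.8
Trade balance (goods + services) = -416.8 + 607.8 = 191.0
Net primary income = 235.6
Net secondary income = 22.6 - 21.6 = 1.0
Current account = 191.0 + 235.6 + 1.0 = 427.6

427.6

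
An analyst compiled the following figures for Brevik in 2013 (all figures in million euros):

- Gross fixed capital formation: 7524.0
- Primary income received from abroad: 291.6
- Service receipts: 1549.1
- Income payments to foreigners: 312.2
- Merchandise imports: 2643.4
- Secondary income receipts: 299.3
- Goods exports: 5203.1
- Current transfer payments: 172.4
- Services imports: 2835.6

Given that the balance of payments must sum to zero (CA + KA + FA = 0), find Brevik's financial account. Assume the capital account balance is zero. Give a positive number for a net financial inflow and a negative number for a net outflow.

-1379.5

Goods balance = 5203.1 - 2643.4 = 2559.7
Services balance = 1549.1 - 2835.6 = -1286.5
Trade balance (goods + services) = 2559.7 + (-1286.5) = 1273.2
Net primary income = 291.6 - 312.2 = -20.6
Net secondary income = 299.3 - 172.4 = 126.9
Current account = 1273.2 + (-20.6) + 126.9 = 1379.5
Financial account = -(1379.5) = -1379.5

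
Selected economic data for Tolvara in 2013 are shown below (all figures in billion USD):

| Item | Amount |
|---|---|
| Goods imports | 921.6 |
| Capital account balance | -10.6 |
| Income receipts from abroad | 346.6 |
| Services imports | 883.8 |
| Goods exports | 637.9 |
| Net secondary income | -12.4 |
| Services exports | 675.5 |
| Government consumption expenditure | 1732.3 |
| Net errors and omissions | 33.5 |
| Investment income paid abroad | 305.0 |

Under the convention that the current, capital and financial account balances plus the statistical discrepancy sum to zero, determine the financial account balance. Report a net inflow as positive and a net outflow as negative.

Goods balance = 637.9 - 921.6 = -283.7
Services balance = 675.5 - 883.8 = -208.3
Trade balance (goods + services) = -283.7 + (-208.3) = -492.0
Net primary income = 346.6 - 305.0 = 41.6
Net secondary income = -12.4
Current account = -492.0 + 41.6 + (-12.4) = -462.8
Financial account = -(-462.8 + (-10.6) + 33.5) = 439.9

439.9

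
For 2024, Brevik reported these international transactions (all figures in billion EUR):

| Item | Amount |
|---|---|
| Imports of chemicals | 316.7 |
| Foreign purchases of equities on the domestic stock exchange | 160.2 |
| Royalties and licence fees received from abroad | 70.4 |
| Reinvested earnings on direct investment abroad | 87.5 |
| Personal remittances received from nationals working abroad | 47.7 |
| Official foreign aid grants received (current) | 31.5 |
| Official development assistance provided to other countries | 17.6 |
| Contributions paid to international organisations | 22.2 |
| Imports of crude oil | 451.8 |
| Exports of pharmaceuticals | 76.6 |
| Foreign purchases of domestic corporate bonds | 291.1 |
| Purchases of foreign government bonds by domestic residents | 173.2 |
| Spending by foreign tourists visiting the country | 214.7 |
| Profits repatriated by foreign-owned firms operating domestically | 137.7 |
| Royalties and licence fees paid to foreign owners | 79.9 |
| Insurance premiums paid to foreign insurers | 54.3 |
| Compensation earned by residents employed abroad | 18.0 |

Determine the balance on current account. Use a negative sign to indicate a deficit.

-533.8

Goods: 76.6 - 316.7 - 451.8 = -691.9
Services: -79.9 + 70.4 + 214.7 - 54.3 = 150.9
Primary income: 87.5 - 137.7 + 18.0 = -32.2
Secondary income: 47.7 + 31.5 - 22.2 - 17.6 = 39.4
Current account = (-691.9) + 150.9 + (-32.2) + 39.4 = -533.8
(Excluded from the current account — financial account: foreign purchases of equities on the domestic stock exchange 160.2, foreign purchases of domestic corporate bonds 291.1, purchases of foreign government bonds by domestic residents 173.2.)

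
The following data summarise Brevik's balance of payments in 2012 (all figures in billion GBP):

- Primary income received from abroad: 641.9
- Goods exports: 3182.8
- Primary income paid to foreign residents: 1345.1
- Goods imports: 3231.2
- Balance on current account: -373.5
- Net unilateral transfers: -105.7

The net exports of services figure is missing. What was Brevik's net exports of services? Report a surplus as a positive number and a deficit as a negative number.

483.8

Current account = goods balance + services balance + net primary income + net secondary income
Sum of the known components = -857.3
Net exports of services = CA - (known components) = -373.5 - (-857.3) = 483.8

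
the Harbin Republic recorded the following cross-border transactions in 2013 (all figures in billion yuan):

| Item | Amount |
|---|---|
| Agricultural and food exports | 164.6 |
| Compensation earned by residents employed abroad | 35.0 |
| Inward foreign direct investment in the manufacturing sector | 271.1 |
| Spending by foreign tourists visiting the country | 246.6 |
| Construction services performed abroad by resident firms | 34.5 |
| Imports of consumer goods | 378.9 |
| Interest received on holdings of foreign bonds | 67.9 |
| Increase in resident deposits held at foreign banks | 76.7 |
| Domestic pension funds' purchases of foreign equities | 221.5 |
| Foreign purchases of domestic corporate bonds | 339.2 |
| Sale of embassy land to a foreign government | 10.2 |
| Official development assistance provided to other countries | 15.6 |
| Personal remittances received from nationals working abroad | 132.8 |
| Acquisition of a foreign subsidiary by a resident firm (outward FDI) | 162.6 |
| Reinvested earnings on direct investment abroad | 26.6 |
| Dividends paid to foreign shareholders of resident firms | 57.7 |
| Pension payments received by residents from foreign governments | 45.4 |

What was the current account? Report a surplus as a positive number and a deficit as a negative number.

Goods: 164.6 - 378.9 = -214.3
Services: 246.6 + 34.5 = 281.1
Primary income: -57.7 + 35.0 + 26.6 + 67.9 = 71.8
Secondary income: -15.6 + 132.8 + 45.4 = 162.6
Current account = (-214.3) + 281.1 + 71.8 + 162.6 = 301.2
(Excluded from the current account — financial account: inward foreign direct investment in the manufacturing sector 271.1, increase in resident deposits held at foreign banks 76.7, domestic pension funds' purchases of foreign equities 221.5, foreign purchases of domestic corporate bonds 339.2, acquisition of a foreign subsidiary by a resident firm (outward FDI) 162.6; capital account: sale of embassy land to a foreign government 10.2.)

301.2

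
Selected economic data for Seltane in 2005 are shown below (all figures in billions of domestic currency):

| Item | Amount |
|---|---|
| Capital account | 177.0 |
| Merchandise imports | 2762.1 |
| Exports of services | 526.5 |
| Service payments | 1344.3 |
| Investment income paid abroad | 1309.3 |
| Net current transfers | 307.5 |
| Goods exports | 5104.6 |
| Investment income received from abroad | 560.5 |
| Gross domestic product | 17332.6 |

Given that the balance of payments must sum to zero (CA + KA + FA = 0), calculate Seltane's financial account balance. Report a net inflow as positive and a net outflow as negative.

-1260.4

Goods balance = 5104.6 - 2762.1 = 2342.5
Services balance = 526.5 - 1344.3 = -817.8
Trade balance (goods + services) = 2342.5 + (-817.8) = 1524.7
Net primary income = 560.5 - 1309.3 = -748.8
Net secondary income = 307.5
Current account = 1524.7 + (-748.8) + 307.5 = 1083.4
Financial account = -(1083.4 + 177.0) = -1260.4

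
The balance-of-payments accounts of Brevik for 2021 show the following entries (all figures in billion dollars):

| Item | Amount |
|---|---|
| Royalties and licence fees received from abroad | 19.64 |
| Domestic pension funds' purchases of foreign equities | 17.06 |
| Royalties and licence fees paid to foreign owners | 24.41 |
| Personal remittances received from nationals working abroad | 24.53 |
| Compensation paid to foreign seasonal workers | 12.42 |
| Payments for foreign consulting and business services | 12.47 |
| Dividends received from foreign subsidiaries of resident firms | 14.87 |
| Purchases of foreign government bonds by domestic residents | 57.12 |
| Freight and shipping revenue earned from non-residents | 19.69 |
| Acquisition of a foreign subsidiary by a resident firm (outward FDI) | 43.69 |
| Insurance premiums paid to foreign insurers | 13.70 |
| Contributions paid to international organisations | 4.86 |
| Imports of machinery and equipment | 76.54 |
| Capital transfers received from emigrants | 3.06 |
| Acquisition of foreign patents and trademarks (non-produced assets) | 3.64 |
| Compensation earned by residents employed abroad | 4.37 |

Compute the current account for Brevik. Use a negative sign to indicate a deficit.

Goods: -76.54
Services: 19.69 - 13.70 - 12.47 + 19.64 - 24.41 = -11.25
Primary income: -12.42 + 14.87 + 4.37 = 6.82
Secondary income: -4.86 + 24.53 = 19.67
Current account = (-76.54) + (-11.25) + 6.82 + 19.67 = -61.30
(Excluded from the current account — financial account: domestic pension funds' purchases of foreign equities 17.06, purchases of foreign government bonds by domestic residents 57.12, acquisition of a foreign subsidiary by a resident firm (outward FDI) 43.69; capital account: capital transfers received from emigrants 3.06, acquisition of foreign patents and trademarks (non-produced assets) 3.64.)

-61.30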